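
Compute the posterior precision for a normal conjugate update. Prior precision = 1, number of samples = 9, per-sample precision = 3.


tau_post = tau_0 + n * tau
= 1 + 9 * 3 = 28

28


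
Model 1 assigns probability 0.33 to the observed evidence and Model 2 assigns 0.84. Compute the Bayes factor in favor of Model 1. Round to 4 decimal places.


BF = P(data|M1) / P(data|M2)
= 0.33 / 0.84 = 0.3929

0.3929


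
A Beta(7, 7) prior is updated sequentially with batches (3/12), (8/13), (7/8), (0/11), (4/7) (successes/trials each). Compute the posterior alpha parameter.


Sequential conjugate updating is equivalent to a single batch update.
Total successes across all batches = 22
alpha_posterior = alpha_prior + total_successes = 7 + 22
= 29

29


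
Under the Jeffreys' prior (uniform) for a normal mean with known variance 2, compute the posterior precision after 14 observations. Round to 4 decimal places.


Prior precision = 0 (flat prior).
Post. prec. = 0 + n/var = 14/2 = 7.0

7.0


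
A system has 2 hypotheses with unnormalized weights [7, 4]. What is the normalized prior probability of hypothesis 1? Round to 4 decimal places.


The normalized prior is the weight divided by the total.
Total weight = 11
P(H1) = 7 / 11 = 0.6364

0.6364


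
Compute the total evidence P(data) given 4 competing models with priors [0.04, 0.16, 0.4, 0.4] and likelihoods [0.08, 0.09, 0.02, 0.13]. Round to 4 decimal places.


Marginal likelihood = sum P(model_i) * P(data|model_i)
Model 1: 0.04 * 0.08 = 0.0032
Model 2: 0.16 * 0.09 = 0.0144
Model 3: 0.4 * 0.02 = 0.008
Model 4: 0.4 * 0.13 = 0.052
Total = 0.0776

0.0776


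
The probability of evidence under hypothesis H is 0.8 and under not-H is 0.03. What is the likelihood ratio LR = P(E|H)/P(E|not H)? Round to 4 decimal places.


LR = 0.8 / 0.03
= 26.6667

26.6667


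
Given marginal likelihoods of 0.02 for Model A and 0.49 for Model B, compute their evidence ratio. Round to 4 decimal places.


Ratio = ML(A) / ML(B) = 0.02/0.49
= 0.0408

0.0408


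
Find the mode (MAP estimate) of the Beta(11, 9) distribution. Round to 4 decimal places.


For Beta(a,b) with a,b > 1:
Mode = (a-1)/(a+b-2) = (11-1)/(20-2)
= 10/18 = 0.5556

0.5556


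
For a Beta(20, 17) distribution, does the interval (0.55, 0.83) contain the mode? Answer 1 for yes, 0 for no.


Mode of Beta(a,b) = (a-1)/(a+b-2)
= (20-1)/(20+17-2) = 0.5429
Check: 0.55 <= 0.5429 <= 0.83?
Result: 0

0


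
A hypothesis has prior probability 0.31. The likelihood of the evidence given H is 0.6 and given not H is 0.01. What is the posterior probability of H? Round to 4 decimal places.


Using Bayes' theorem:
P(E) = 0.31 * 0.6 + 0.69 * 0.01
P(E) = 0.1929
P(H|E) = (0.31 * 0.6) / 0.1929 = 0.9642

0.9642


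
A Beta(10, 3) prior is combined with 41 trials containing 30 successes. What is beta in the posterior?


In conjugate updating:
beta_posterior = beta_prior + (n - k)
= 3 + (41 - 30)
= 3 + 11 = 14

14


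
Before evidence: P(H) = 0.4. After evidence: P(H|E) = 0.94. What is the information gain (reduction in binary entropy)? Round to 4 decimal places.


Prior entropy = 0.971
Posterior entropy = 0.3274
Information gain = 0.971 - 0.3274 = 0.6435

0.6435


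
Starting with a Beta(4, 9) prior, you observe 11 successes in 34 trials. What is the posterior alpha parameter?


For a Beta-Binomial conjugate model:
Posterior alpha = prior alpha + number of successes
= 4 + 11 = 15

15


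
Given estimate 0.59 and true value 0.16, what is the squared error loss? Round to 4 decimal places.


Squared error = (estimate - true)^2
Difference = 0.43
Loss = 0.43^2 = 0.1849

0.1849


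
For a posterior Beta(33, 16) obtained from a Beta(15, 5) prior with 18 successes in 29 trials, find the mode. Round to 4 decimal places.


Mode = (alpha - 1) / (alpha + beta - 2)
= 32 / 47
= 0.6809

0.6809


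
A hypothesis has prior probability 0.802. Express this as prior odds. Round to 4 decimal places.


Odds = P(H) / P(not H) = 0.802 / 0.198
= 4.0505

4.0505


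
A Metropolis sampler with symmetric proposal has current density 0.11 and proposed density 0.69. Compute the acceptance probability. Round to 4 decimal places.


For symmetric proposals, acceptance = min(1, pi(x*)/pi(x))
= min(1, 0.69/0.11)
= min(1, 6.2727) = 1.0

1.0


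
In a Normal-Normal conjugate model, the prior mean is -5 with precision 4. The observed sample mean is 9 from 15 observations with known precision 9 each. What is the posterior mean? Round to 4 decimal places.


Posterior precision = tau0 + n*tau = 4 + 15*9 = 139
Posterior mean = (tau0*mu0 + n*tau*xbar) / posterior_precision
= (4*-5 + 15*9*9) / 139
= 1195 / 139 = 8.5971

8.5971


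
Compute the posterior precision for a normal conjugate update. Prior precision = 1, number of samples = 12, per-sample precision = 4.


tau_post = tau_0 + n * tau
= 1 + 12 * 4 = 49

49


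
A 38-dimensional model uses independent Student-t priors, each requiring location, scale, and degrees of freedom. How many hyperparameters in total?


Per parameter: 3 (location, scale, and degrees of freedom).
Total = 38 * 3 = 114

114


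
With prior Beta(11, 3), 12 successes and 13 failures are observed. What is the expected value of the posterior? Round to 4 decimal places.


Posterior = Beta(23, 16)
E[theta] = alpha/(alpha+beta)
= 23/39 = 0.5897

0.5897


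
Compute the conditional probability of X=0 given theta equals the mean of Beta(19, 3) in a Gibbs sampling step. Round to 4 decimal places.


Mean of Beta(19, 3) = 0.8636
P(X=0 | theta=0.8636) = 0.1364

0.1364


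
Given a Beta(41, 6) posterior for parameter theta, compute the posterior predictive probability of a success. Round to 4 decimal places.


For a Beta-Bernoulli model, the predictive probability is the mean:
P(success) = 41/(41+6) = 41/47 = 0.8723

0.8723


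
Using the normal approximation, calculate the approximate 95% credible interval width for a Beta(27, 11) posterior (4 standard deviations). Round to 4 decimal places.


Var(Beta) = 27*11/(38^2 * 39) = 0.0053
SD = 0.0726
Width ~ 4*SD = 0.2905

0.2905


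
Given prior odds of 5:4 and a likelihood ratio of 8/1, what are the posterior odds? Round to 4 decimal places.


Posterior odds = prior odds * LR
Prior odds = 5/4 = 1.25
LR = 8/1 = 8.0
Posterior odds = 1.25 * 8.0 = 10.0

10.0


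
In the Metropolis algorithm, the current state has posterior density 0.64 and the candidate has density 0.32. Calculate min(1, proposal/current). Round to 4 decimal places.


Ratio = 0.32/0.64 = 0.5
Acceptance probability = min(1, 0.5)
= 0.5

0.5


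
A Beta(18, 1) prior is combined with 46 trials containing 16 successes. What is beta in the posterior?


In conjugate updating:
beta_posterior = beta_prior + (n - k)
= 1 + (46 - 16)
= 1 + 30 = 31

31


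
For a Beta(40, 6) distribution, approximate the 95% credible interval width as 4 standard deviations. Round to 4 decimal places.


Variance of Beta(a,b) = ab / ((a+b)^2 * (a+b+1))
= 40*6 / ((46)^2 * 47)
= 0.0024
SD = sqrt(0.0024) = 0.0491
Width = 4 * SD = 0.1965

0.1965


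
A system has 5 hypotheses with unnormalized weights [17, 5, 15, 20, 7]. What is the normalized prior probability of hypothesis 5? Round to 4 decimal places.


The normalized prior is the weight divided by the total.
Total weight = 64
P(H5) = 7 / 64 = 0.1094

0.1094


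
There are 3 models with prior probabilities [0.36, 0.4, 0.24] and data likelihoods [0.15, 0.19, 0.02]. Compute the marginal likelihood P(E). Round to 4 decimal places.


P(E) = sum over models of P(M_i) * P(E|M_i)
= 0.36*0.15 + 0.4*0.19 + 0.24*0.02
= 0.1348

0.1348


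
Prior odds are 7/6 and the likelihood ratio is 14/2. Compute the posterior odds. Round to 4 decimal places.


Posterior odds = prior odds * likelihood ratio
= (7/6) * (14/2)
= 98 / 12
= 8.1667

8.1667


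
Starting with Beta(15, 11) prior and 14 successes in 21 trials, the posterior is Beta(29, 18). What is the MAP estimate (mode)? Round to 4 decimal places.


The mode of Beta(a, b) when a > 1 and b > 1 is (a-1)/(a+b-2)
= (29 - 1) / (29 + 18 - 2)
= 28 / 45
= 0.6222

0.6222


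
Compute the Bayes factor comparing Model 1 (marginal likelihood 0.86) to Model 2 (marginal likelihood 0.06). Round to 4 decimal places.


BF12 = marginal likelihood of M1 / marginal likelihood of M2
= 0.86/0.06
= 14.3333

14.3333


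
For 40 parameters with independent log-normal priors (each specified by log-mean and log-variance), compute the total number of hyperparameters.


A log-normal prior has 2 hyperparameters per parameter.
Total = 40 * 2 = 80

80


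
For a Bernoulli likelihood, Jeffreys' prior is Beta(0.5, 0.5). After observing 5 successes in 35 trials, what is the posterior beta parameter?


Jeffreys' prior for Bernoulli is Beta(0.5, 0.5).
Posterior is Beta(0.5 + k, 0.5 + n - k).
Posterior beta = 0.5 + (n - k) = 0.5 + 30 = 30.5

30.5


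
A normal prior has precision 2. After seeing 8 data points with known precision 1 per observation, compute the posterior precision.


In the conjugate normal model, precisions add:
tau_posterior = tau_prior + n * tau_data
= 2 + 8*1 = 10

10


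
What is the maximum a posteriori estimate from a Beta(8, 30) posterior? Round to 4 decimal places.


The MAP estimate equals the mode of the distribution.
Mode of Beta(a,b) = (a-1)/(a+b-2)
= 7/36
= 0.1944

0.1944


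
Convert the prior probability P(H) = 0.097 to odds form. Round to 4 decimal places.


P(not H) = 1 - 0.097 = 0.903
Odds = 0.097 / 0.903 = 0.1074

0.1074


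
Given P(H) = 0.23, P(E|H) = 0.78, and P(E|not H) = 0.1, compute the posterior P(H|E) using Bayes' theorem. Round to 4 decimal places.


By Bayes' theorem: P(H|E) = P(E|H)*P(H) / P(E)
P(E) = P(E|H)*P(H) + P(E|not H)*P(not H)
P(E) = 0.78*0.23 + 0.1*0.77 = 0.2564
P(H|E) = 0.78*0.23 / 0.2564 = 0.6997

0.6997


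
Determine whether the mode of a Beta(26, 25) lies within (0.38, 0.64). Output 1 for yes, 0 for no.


First find the mode: (a-1)/(a+b-2) = 0.5102
Is 0.5102 in (0.38, 0.64)? 1

1


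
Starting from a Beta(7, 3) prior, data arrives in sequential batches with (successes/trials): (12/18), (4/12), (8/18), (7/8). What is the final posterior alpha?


In sequential Bayesian updating, we sum all successes.
Total successes = 31
Final alpha = 7 + 31 = 38

38


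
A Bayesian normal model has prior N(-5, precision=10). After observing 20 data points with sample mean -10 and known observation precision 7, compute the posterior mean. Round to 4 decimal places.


Posterior mean = (prior_precision * prior_mean + n * data_precision * data_mean) / (prior_precision + n * data_precision)
Numerator = 10*-5 + 20*7*-10 = -1450
Denominator = 10 + 20*7 = 150
Posterior mean = -9.6667

-9.6667


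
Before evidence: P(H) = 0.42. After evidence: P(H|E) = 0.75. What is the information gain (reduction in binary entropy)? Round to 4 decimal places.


Prior entropy = 0.9815
Posterior entropy = 0.8113
Information gain = 0.9815 - 0.8113 = 0.1702

0.1702


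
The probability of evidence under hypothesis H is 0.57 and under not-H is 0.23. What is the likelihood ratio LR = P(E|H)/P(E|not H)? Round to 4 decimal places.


LR = 0.57 / 0.23
= 2.4783

2.4783


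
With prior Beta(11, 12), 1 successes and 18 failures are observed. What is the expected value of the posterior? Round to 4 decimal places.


Posterior = Beta(12, 30)
E[theta] = alpha/(alpha+beta)
= 12/42 = 0.2857

0.2857


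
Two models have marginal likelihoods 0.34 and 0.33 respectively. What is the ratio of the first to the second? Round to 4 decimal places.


Evidence ratio = 0.34 / 0.33
= 1.0303

1.0303


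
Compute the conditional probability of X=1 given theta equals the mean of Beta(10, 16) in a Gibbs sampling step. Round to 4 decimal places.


Mean of Beta(10, 16) = 0.3846
P(X=1 | theta=0.3846) = 0.3846

0.3846


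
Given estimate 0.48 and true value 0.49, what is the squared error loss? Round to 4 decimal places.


Squared error = (estimate - true)^2
Difference = -0.01
Loss = -0.01^2 = 0.0001

0.0001


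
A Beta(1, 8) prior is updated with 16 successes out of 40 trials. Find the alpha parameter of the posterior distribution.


In the Beta-Binomial conjugate update:
alpha_post = alpha_prior + successes
= 1 + 16
= 17

17


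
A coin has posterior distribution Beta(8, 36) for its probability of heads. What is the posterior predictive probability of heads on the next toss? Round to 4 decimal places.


Posterior predictive = E[theta] = alpha/(alpha+beta)
= 8/44
= 0.1818

0.1818


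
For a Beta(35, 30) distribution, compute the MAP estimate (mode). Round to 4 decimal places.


MAP = mode = (a-1)/(a+b-2)
= (35-1)/(35+30-2)
= 34/63 = 0.5397

0.5397


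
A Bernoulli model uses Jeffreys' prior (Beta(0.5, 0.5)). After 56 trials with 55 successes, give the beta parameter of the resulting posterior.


Posterior = Beta(prior_alpha + successes, prior_beta + failures)
= Beta(0.5 + 55, 0.5 + 1)
Posterior beta = 0.5 + (n - k) = 0.5 + 1 = 1.5

1.5


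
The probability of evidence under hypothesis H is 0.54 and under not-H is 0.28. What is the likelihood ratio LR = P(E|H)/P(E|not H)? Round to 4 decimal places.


LR = 0.54 / 0.28
= 1.9286

1.9286


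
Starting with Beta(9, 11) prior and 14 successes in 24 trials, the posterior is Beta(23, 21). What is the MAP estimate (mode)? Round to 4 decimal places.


The mode of Beta(a, b) when a > 1 and b > 1 is (a-1)/(a+b-2)
= (23 - 1) / (23 + 21 - 2)
= 22 / 42
= 0.5238

0.5238


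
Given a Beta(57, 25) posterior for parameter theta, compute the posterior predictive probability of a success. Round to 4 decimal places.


For a Beta-Bernoulli model, the predictive probability is the mean:
P(success) = 57/(57+25) = 57/82 = 0.6951

0.6951


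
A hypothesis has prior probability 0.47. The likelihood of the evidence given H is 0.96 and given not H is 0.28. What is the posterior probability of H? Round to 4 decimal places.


Using Bayes' theorem:
P(E) = 0.47 * 0.96 + 0.53 * 0.28
P(E) = 0.5996
P(H|E) = (0.47 * 0.96) / 0.5996 = 0.7525

0.7525


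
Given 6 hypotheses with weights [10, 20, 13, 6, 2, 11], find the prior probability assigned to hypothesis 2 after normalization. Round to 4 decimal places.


To normalize, divide each weight by the sum of all weights.
Sum = 62
Prior(H2) = 20/62 = 0.3226

0.3226


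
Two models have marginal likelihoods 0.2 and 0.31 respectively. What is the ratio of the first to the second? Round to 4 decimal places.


Evidence ratio = 0.2 / 0.31
= 0.6452

0.6452


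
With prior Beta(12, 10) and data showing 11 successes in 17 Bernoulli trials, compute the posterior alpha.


Conjugate update: alpha_posterior = alpha_prior + k
= 12 + 11 = 23

23


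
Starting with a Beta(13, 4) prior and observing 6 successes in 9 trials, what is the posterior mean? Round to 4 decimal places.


Posterior parameters: alpha = 13 + 6 = 19
beta = 4 + 3 = 7
Posterior mean = alpha / (alpha + beta) = 19 / 26
= 0.7308

0.7308


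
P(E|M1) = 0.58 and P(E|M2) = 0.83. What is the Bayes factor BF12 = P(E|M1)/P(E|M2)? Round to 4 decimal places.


Bayes factor BF12 = P(E|M1) / P(E|M2)
= 0.58 / 0.83
= 0.6988

0.6988


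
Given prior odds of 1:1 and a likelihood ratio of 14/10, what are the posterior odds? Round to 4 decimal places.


Posterior odds = prior odds * LR
Prior odds = 1/1 = 1.0
LR = 14/10 = 1.4
Posterior odds = 1.0 * 1.4 = 1.4

1.4


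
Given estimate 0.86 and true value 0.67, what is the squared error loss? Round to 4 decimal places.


Squared error = (estimate - true)^2
Difference = 0.19
Loss = 0.19^2 = 0.0361

0.0361


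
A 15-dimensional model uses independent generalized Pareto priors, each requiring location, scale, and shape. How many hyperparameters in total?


Per parameter: 3 (location, scale, and shape).
Total = 15 * 3 = 45

45


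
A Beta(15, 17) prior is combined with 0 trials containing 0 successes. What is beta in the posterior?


In conjugate updating:
beta_posterior = beta_prior + (n - k)
= 17 + (0 - 0)
= 17 + 0 = 17

17


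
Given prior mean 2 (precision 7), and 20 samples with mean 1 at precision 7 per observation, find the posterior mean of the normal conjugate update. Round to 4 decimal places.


The posterior mean is a precision-weighted average of prior and data.
Post. prec. = 7 + 140 = 147
Post. mean = (14 + 140)/147 = 154/147 = 1.0476

1.0476


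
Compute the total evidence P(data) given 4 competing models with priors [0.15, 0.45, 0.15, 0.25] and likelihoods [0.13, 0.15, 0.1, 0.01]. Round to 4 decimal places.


Marginal likelihood = sum P(model_i) * P(data|model_i)
Model 1: 0.15 * 0.13 = 0.0195
Model 2: 0.45 * 0.15 = 0.0675
Model 3: 0.15 * 0.1 = 0.015
Model 4: 0.25 * 0.01 = 0.0025
Total = 0.1045

0.1045


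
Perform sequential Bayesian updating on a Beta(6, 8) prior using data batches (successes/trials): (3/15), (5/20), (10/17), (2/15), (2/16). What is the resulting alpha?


Accumulate successes: 22
Posterior alpha = prior alpha + sum of successes
= 6 + 22 = 28

28


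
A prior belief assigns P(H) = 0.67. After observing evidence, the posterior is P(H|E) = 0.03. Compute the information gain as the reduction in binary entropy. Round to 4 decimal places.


H(prior) = -0.67*log2(0.67) - 0.33*log2(0.33)
= 0.9149
H(post) = -0.03*log2(0.03) - 0.97*log2(0.97)
= 0.1944
IG = 0.9149 - 0.1944 = 0.7205

0.7205


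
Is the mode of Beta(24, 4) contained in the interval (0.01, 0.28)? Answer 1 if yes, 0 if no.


Mode = (a-1)/(a+b-2) = 23/26 = 0.8846
Interval: (0.01, 0.28)
Contains mode? 0

0


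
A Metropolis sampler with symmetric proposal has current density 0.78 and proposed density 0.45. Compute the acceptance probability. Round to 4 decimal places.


For symmetric proposals, acceptance = min(1, pi(x*)/pi(x))
= min(1, 0.45/0.78)
= min(1, 0.5769) = 0.5769

0.5769


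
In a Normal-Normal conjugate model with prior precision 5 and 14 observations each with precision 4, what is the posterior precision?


Posterior precision = prior precision + n * observation precision
= 5 + 14 * 4
= 5 + 56 = 61

61


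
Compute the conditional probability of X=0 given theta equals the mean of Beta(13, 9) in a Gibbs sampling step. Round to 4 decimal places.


Mean of Beta(13, 9) = 0.5909
P(X=0 | theta=0.5909) = 0.4091

0.4091


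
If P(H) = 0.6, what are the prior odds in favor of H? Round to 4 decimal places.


Prior odds = P(H) / (1 - P(H))
= 0.6 / 0.4
= 1.5

1.5


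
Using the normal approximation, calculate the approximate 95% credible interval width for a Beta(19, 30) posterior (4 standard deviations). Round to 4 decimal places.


Var(Beta) = 19*30/(49^2 * 50) = 0.0047
SD = 0.0689
Width ~ 4*SD = 0.2756

0.2756


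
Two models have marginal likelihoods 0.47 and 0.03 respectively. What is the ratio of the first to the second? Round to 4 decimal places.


Evidence ratio = 0.47 / 0.03
= 15.6667

15.6667


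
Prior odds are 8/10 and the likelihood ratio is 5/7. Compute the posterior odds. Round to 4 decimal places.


Posterior odds = prior odds * likelihood ratio
= (8/10) * (5/7)
= 40 / 70
= 0.5714

0.5714


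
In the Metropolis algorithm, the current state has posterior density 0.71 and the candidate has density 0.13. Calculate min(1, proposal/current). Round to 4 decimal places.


Ratio = 0.13/0.71 = 0.1831
Acceptance probability = min(1, 0.1831)
= 0.1831

0.1831


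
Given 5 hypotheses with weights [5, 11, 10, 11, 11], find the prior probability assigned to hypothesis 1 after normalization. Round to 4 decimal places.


To normalize, divide each weight by the sum of all weights.
Sum = 48
Prior(H1) = 5/48 = 0.1042

0.1042


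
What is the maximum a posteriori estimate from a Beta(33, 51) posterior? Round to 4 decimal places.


The MAP estimate equals the mode of the distribution.
Mode of Beta(a,b) = (a-1)/(a+b-2)
= 32/82
= 0.3902

0.3902


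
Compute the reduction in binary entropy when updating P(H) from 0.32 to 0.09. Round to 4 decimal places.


H_before = -p*log2(p) - (1-p)*log2(1-p) for p=0.32: 0.9044
H_after for p=0.09: 0.4365
Reduction = 0.9044 - 0.4365 = 0.4679

0.4679


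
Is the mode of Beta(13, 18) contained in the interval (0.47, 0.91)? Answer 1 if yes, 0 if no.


Mode = (a-1)/(a+b-2) = 12/29 = 0.4138
Interval: (0.47, 0.91)
Contains mode? 0

0


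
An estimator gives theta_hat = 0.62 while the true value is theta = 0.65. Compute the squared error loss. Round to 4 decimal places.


The squared error loss is (theta_hat - theta)^2
= (0.62 - 0.65)^2
= (-0.03)^2 = 0.0009

0.0009


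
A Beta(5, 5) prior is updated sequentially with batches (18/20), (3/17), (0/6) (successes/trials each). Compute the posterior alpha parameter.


Sequential conjugate updating is equivalent to a single batch update.
Total successes across all batches = 21
alpha_posterior = alpha_prior + total_successes = 5 + 21
= 26

26


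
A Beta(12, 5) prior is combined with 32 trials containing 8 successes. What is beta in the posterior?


In conjugate updating:
beta_posterior = beta_prior + (n - k)
= 5 + (32 - 8)
= 5 + 24 = 29

29


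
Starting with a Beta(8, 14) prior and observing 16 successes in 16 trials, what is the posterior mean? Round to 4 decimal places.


Posterior parameters: alpha = 8 + 16 = 24
beta = 14 + 0 = 14
Posterior mean = alpha / (alpha + beta) = 24 / 38
= 0.6316

0.6316


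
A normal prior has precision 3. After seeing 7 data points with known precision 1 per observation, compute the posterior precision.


In the conjugate normal model, precisions add:
tau_posterior = tau_prior + n * tau_data
= 3 + 7*1 = 10

10


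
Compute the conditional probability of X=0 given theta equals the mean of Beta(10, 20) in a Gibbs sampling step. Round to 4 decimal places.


Mean of Beta(10, 20) = 0.3333
P(X=0 | theta=0.3333) = 0.6667

0.6667


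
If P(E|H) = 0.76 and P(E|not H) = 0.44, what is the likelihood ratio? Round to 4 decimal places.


Likelihood ratio = P(E|H) / P(E|not H)
= 0.76 / 0.44
= 1.7273

1.7273


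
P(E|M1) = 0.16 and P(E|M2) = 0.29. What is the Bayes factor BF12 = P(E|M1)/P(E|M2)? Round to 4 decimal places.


Bayes factor BF12 = P(E|M1) / P(E|M2)
= 0.16 / 0.29
= 0.5517

0.5517


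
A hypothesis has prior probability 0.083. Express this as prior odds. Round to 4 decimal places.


Odds = P(H) / P(not H) = 0.083 / 0.917
= 0.0905

0.0905


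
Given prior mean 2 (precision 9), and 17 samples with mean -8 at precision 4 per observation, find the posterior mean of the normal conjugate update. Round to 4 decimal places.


The posterior mean is a precision-weighted average of prior and data.
Post. prec. = 9 + 68 = 77
Post. mean = (18 + -544)/77 = -526/77 = -6.8312

-6.8312


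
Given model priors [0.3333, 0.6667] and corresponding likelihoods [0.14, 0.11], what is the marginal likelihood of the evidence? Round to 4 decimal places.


P(E) = sum_i P(M_i) P(E|M_i)
= 0.0467 + 0.0733
= 0.12

0.12


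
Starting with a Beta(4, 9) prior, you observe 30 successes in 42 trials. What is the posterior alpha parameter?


For a Beta-Binomial conjugate model:
Posterior alpha = prior alpha + number of successes
= 4 + 30 = 34

34


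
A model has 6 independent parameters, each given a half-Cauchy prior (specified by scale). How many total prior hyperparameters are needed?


Each half-Cauchy prior needs 1 hyperparameter (scale).
Total = 1 * 6 = 6

6


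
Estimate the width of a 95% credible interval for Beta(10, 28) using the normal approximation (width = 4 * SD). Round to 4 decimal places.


For Beta(a,b): Var = ab/((a+b)^2(a+b+1))
Var = 0.005, SD = 0.0705
Approximate 95% CI width = 4 * 0.0705 = 0.282

0.282


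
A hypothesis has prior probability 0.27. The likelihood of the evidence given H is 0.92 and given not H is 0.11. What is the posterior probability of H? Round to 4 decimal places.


Using Bayes' theorem:
P(E) = 0.27 * 0.92 + 0.73 * 0.11
P(E) = 0.3287
P(H|E) = (0.27 * 0.92) / 0.3287 = 0.7557

0.7557


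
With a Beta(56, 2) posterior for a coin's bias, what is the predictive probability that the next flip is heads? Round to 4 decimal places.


The predictive probability equals the posterior mean.
P(next = heads) = alpha / (alpha + beta)
= 56 / 58 = 0.9655

0.9655


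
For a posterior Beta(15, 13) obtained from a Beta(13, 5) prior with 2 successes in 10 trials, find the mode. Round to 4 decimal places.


Mode = (alpha - 1) / (alpha + beta - 2)
= 14 / 26
= 0.5385

0.5385


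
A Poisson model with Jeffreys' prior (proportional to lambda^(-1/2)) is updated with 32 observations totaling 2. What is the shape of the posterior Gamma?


Posterior = Gamma(0.5 + S, n)
= Gamma(0.5 + 2, 32)
Posterior shape = 0.5 + S = 0.5 + 2 = 2.5

2.5


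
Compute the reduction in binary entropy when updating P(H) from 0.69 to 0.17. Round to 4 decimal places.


H_before = -p*log2(p) - (1-p)*log2(1-p) for p=0.69: 0.8932
H_after for p=0.17: 0.6577
Reduction = 0.8932 - 0.6577 = 0.2355

0.2355


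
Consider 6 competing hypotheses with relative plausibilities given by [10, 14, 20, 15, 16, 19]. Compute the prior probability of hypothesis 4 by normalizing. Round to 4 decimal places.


Sum of weights = 10 + 14 + 20 + 15 + 16 + 19 = 94
Normalized prior for H4 = 15 / 94
= 0.1596

0.1596


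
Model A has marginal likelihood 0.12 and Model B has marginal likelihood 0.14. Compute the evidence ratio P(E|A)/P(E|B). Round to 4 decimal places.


Evidence ratio = P(E|A) / P(E|B)
= 0.12 / 0.14
= 0.8571

0.8571


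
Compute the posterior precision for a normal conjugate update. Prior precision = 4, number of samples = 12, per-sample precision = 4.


tau_post = tau_0 + n * tau
= 4 + 12 * 4 = 52

52


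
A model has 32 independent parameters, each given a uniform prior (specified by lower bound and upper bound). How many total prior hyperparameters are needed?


Each uniform prior needs 2 hyperparameters (lower bound and upper bound).
Total = 2 * 32 = 64

64


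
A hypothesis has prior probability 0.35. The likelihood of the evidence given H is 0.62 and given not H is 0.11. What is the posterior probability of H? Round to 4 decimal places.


Using Bayes' theorem:
P(E) = 0.35 * 0.62 + 0.65 * 0.11
P(E) = 0.2885
P(H|E) = (0.35 * 0.62) / 0.2885 = 0.7522

0.7522


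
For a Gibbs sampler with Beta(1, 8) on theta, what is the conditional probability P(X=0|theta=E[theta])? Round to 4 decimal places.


E[theta] = 1/(1+8) = 0.1111
P(X=0|theta) = 1 - theta = 0.8889

0.8889


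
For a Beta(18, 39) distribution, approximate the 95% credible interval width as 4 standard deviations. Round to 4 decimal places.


Variance of Beta(a,b) = ab / ((a+b)^2 * (a+b+1))
= 18*39 / ((57)^2 * 58)
= 0.0037
SD = sqrt(0.0037) = 0.061
Width = 4 * SD = 0.2441

0.2441


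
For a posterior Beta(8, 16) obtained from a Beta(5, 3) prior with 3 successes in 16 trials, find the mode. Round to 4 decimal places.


Mode = (alpha - 1) / (alpha + beta - 2)
= 7 / 22
= 0.3182

0.3182


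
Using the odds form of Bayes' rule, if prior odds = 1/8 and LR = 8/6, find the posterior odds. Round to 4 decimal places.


Bayes' rule in odds form: posterior odds = prior odds * LR
= (1 * 8) / (8 * 6)
= 8/48 = 0.1667

0.1667


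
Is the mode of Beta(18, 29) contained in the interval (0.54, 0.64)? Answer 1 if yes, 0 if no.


Mode = (a-1)/(a+b-2) = 17/45 = 0.3778
Interval: (0.54, 0.64)
Contains mode? 0

0


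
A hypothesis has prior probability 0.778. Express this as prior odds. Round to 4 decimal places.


Odds = P(H) / P(not H) = 0.778 / 0.222
= 3.5045

3.5045


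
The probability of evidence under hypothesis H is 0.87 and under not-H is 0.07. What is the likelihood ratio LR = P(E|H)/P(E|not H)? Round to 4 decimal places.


LR = 0.87 / 0.07
= 12.4286

12.4286


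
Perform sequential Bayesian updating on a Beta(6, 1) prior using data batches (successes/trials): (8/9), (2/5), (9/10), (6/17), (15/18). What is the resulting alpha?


Accumulate successes: 40
Posterior alpha = prior alpha + sum of successes
= 6 + 40 = 46

46


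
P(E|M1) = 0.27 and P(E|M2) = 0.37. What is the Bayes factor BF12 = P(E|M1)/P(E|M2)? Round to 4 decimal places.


Bayes factor BF12 = P(E|M1) / P(E|M2)
= 0.27 / 0.37
= 0.7297

0.7297


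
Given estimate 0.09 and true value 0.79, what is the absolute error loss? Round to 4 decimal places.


Absolute error = |estimate - true|
= |-0.7| = 0.7

0.7


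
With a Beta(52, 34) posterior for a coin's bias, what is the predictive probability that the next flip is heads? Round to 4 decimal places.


The predictive probability equals the posterior mean.
P(next = heads) = alpha / (alpha + beta)
= 52 / 86 = 0.6047

0.6047


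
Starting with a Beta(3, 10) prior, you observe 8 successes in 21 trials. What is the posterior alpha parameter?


For a Beta-Binomial conjugate model:
Posterior alpha = prior alpha + number of successes
= 3 + 8 = 11

11


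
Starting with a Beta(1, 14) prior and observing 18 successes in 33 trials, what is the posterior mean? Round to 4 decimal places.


Posterior parameters: alpha = 1 + 18 = 19
beta = 14 + 15 = 29
Posterior mean = alpha / (alpha + beta) = 19 / 48
= 0.3958

0.3958


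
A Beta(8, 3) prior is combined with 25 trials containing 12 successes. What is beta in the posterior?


In conjugate updating:
beta_posterior = beta_prior + (n - k)
= 3 + (25 - 12)
= 3 + 13 = 16

16


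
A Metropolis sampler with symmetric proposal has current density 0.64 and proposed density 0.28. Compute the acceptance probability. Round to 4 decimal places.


For symmetric proposals, acceptance = min(1, pi(x*)/pi(x))
= min(1, 0.28/0.64)
= min(1, 0.4375) = 0.4375

0.4375


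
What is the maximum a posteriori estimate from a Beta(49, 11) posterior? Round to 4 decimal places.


The MAP estimate equals the mode of the distribution.
Mode of Beta(a,b) = (a-1)/(a+b-2)
= 48/58
= 0.8276

0.8276


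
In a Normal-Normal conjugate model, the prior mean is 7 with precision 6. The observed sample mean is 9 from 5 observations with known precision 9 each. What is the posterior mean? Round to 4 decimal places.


Posterior precision = tau0 + n*tau = 6 + 5*9 = 51
Posterior mean = (tau0*mu0 + n*tau*xbar) / posterior_precision
= (6*7 + 5*9*9) / 51
= 447 / 51 = 8.7647

8.7647


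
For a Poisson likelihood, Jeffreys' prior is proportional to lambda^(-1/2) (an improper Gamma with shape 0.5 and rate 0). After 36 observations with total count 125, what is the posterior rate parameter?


Jeffreys' prior for Poisson is proportional to lambda^(-1/2).
Posterior is Gamma(0.5 + S, 0 + n) = Gamma(0.5 + 125, 36).
Posterior rate = 0 + n = 36

36.0


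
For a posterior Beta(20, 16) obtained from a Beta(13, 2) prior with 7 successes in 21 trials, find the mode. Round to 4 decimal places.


Mode = (alpha - 1) / (alpha + beta - 2)
= 19 / 34
= 0.5588

0.5588


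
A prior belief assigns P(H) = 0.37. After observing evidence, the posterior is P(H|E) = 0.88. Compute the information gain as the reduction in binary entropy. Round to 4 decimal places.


H(prior) = -0.37*log2(0.37) - 0.63*log2(0.63)
= 0.9507
H(post) = -0.88*log2(0.88) - 0.12*log2(0.12)
= 0.5294
IG = 0.9507 - 0.5294 = 0.4213

0.4213


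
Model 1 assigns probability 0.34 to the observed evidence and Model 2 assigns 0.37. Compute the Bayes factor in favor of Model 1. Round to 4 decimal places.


BF = P(data|M1) / P(data|M2)
= 0.34 / 0.37 = 0.9189

0.9189


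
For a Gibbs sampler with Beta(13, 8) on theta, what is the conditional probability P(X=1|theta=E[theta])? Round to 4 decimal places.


E[theta] = 13/(13+8) = 0.619
P(X=1|theta) = theta = 0.619

0.619


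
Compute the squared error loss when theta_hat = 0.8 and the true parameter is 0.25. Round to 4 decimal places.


L = (theta_hat - theta_true)^2
= (0.8 - 0.25)^2
= 0.55^2 = 0.3025

0.3025


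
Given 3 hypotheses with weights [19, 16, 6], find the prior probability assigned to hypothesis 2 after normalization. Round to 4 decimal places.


To normalize, divide each weight by the sum of all weights.
Sum = 41
Prior(H2) = 16/41 = 0.3902

0.3902


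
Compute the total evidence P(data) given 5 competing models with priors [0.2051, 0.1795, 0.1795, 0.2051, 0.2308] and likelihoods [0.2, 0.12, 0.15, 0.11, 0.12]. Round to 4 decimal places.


Marginal likelihood = sum P(model_i) * P(data|model_i)
Model 1: 0.2051 * 0.2 = 0.041
Model 2: 0.1795 * 0.12 = 0.0215
Model 3: 0.1795 * 0.15 = 0.0269
Model 4: 0.2051 * 0.11 = 0.0226
Model 5: 0.2308 * 0.12 = 0.0277
Total = 0.1397

0.1397


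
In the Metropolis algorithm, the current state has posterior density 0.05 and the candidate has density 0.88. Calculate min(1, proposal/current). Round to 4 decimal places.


Ratio = 0.88/0.05 = 17.6
Acceptance probability = min(1, 17.6)
= 1.0

1.0


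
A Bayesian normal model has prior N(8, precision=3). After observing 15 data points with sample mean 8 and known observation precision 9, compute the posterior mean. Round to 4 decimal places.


Posterior mean = (prior_precision * prior_mean + n * data_precision * data_mean) / (prior_precision + n * data_precision)
Numerator = 3*8 + 15*9*8 = 1104
Denominator = 3 + 15*9 = 138
Posterior mean = 8.0

8.0


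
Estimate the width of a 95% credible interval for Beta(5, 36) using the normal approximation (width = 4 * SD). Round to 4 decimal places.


For Beta(a,b): Var = ab/((a+b)^2(a+b+1))
Var = 0.0025, SD = 0.0505
Approximate 95% CI width = 4 * 0.0505 = 0.202

0.202


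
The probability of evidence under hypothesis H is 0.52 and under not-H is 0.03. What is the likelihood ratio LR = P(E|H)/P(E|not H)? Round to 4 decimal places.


LR = 0.52 / 0.03
= 17.3333

17.3333


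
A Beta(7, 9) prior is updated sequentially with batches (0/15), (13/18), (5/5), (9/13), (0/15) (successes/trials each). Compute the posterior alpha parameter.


Sequential conjugate updating is equivalent to a single batch update.
Total successes across all batches = 27
alpha_posterior = alpha_prior + total_successes = 7 + 27
= 34

34


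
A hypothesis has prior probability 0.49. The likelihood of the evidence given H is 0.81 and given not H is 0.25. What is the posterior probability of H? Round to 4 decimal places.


Using Bayes' theorem:
P(E) = 0.49 * 0.81 + 0.51 * 0.25
P(E) = 0.5244
P(H|E) = (0.49 * 0.81) / 0.5244 = 0.7569

0.7569


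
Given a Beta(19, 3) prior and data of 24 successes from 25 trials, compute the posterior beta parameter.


Number of failures = 25 - 24 = 1
Posterior beta = 3 + 1 = 4

4


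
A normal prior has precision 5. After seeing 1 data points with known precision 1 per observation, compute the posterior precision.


In the conjugate normal model, precisions add:
tau_posterior = tau_prior + n * tau_data
= 5 + 1*1 = 6

6


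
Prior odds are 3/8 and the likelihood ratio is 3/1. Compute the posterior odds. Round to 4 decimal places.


Posterior odds = prior odds * likelihood ratio
= (3/8) * (3/1)
= 9 / 8
= 1.125

1.125


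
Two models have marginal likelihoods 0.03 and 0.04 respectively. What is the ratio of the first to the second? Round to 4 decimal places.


Evidence ratio = 0.03 / 0.04
= 0.75

0.75


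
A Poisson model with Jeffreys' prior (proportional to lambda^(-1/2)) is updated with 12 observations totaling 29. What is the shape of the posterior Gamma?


Posterior = Gamma(0.5 + S, n)
= Gamma(0.5 + 29, 12)
Posterior shape = 0.5 + S = 0.5 + 29 = 29.5

29.5


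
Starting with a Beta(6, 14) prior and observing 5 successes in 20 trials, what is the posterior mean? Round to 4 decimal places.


Posterior parameters: alpha = 6 + 5 = 11
beta = 14 + 15 = 29
Posterior mean = alpha / (alpha + beta) = 11 / 40
= 0.275

0.275


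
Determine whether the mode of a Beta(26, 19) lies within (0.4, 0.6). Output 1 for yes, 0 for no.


First find the mode: (a-1)/(a+b-2) = 0.5814
Is 0.5814 in (0.4, 0.6)? 1

1


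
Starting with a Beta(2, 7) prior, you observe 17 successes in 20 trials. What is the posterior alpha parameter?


For a Beta-Binomial conjugate model:
Posterior alpha = prior alpha + number of successes
= 2 + 17 = 19

19


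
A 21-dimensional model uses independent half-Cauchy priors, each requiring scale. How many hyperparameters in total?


Per parameter: 1 (scale).
Total = 21 * 1 = 21

21


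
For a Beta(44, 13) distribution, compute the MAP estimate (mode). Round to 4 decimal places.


MAP = mode = (a-1)/(a+b-2)
= (44-1)/(44+13-2)
= 43/55 = 0.7818

0.7818


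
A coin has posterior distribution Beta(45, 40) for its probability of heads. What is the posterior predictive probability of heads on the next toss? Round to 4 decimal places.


Posterior predictive = E[theta] = alpha/(alpha+beta)
= 45/85
= 0.5294

0.5294


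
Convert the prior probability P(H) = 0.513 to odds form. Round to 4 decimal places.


P(not H) = 1 - 0.513 = 0.487
Odds = 0.513 / 0.487 = 1.0534

1.0534


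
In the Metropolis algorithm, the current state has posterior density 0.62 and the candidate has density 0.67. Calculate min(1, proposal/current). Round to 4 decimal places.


Ratio = 0.67/0.62 = 1.0806
Acceptance probability = min(1, 1.0806)
= 1.0

1.0


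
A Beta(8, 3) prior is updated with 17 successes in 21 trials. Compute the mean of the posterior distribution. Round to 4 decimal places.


After update: Beta(25, 7)
Mean = 25 / (25 + 7) = 25 / 32
= 0.7812

0.7812


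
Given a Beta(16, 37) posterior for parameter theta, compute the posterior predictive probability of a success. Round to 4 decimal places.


For a Beta-Bernoulli model, the predictive probability is the mean:
P(success) = 16/(16+37) = 16/53 = 0.3019

0.3019


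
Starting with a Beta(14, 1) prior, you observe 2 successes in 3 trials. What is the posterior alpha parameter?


For a Beta-Binomial conjugate model:
Posterior alpha = prior alpha + number of successes
= 14 + 2 = 16

16


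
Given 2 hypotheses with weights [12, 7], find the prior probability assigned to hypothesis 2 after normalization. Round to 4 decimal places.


To normalize, divide each weight by the sum of all weights.
Sum = 19
Prior(H2) = 7/19 = 0.3684

0.3684


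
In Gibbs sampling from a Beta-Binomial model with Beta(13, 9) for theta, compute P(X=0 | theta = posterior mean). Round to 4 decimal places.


Posterior mean = alpha/(alpha+beta) = 13/22 = 0.5909
P(X=0|theta=mean) = 1 - theta = 0.4091

0.4091


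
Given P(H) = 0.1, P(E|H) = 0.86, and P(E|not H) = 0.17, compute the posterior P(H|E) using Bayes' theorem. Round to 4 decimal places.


By Bayes' theorem: P(H|E) = P(E|H)*P(H) / P(E)
P(E) = P(E|H)*P(H) + P(E|not H)*P(not H)
P(E) = 0.86*0.1 + 0.17*0.9 = 0.239
P(H|E) = 0.86*0.1 / 0.239 = 0.3598

0.3598


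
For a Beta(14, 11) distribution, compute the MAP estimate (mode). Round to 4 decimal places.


MAP = mode = (a-1)/(a+b-2)
= (14-1)/(14+11-2)
= 13/23 = 0.5652

0.5652


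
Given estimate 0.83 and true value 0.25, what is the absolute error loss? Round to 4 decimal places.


Absolute error = |estimate - true|
= |0.58| = 0.58

0.58


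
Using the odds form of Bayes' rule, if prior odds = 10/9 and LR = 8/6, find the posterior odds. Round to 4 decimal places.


Bayes' rule in odds form: posterior odds = prior odds * LR
= (10 * 8) / (9 * 6)
= 80/54 = 1.4815

1.4815


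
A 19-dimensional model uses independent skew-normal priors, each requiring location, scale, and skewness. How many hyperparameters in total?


Per parameter: 3 (location, scale, and skewness).
Total = 19 * 3 = 57

57


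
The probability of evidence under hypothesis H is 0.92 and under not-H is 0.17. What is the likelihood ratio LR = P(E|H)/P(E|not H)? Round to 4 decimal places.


LR = 0.92 / 0.17
= 5.4118

5.4118
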